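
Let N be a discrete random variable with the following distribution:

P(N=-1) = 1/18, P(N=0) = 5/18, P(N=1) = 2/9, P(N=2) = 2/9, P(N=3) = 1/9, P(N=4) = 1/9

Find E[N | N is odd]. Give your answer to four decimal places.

P(N is odd) = 1/18 + 2/9 + 1/9 = 7/18.
E[N | N is odd] = [(-1)·1/18 + 1·2/9 + 3·1/9] / (7/18)
 = 1/2 / (7/18)
 = 9/7

1.2857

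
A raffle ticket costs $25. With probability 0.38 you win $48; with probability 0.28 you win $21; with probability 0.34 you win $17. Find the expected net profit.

E[payout] = 48·0.38 + 21·0.28 + 17·0.34
 = 18.24 + 5.88 + 5.78
 = 29.9
Net = 29.9 - 25 = 4.9

4.9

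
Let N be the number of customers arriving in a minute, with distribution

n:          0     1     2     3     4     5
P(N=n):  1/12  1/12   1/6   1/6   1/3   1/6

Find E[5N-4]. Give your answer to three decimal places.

11.417

E[5N-4] = Σ (5n-4)·P(N=n)
 = (-4)·1/12 + 1·1/12 + 6·1/6 + 11·1/6 + 16·1/3 + 21·1/6
 = (-1/3) + 1/12 + 1 + 11/6 + 16/3 + 7/2
 = 137/12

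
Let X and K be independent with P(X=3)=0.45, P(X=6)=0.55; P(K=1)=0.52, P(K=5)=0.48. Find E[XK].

13.578

E[XK] = Σ_x Σ_k xk · P(X=x)P(K=k)
 = 3·0.234 + 15·0.216 + 6·0.286 + 30·0.264
 = 0.702 + 3.24 + 1.716 + 7.92
 = 13.578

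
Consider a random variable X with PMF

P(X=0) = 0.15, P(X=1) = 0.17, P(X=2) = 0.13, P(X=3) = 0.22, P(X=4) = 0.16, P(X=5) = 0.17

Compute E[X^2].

E[X^2] = Σ x^2·P(X=x)
 = 0·0.15 + 1·0.17 + 4·0.13 + 9·0.22 + 16·0.16 + 25·0.17
 = 0 + 0.17 + 0.52 + 1.98 + 2.56 + 4.25
 = 9.48

9.48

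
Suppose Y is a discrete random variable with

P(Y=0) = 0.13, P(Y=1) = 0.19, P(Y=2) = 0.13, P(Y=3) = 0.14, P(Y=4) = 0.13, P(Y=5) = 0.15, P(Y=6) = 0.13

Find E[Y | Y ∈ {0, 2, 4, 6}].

3

P(Y ∈ {0, 2, 4, 6}) = 0.13 + 0.13 + 0.13 + 0.13 = 0.52.
E[Y | Y ∈ {0, 2, 4, 6}] = [0·0.13 + 2·0.13 + 4·0.13 + 6·0.13] / 0.52
 = 1.56 / 0.52
 = 3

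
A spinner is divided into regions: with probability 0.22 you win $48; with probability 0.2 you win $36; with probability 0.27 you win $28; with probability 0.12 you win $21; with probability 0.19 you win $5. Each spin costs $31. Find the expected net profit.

E[payout] = 48·0.22 + 36·0.2 + 28·0.27 + 21·0.12 + 5·0.19
 = 10.56 + 7.2 + 7.56 + 2.52 + 0.95
 = 28.79
Net = 28.79 - 31 = -2.21

-2.21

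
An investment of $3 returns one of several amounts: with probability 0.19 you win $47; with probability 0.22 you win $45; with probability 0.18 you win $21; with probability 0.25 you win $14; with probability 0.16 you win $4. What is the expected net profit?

23.75

E[payout] = 47·0.19 + 45·0.22 + 21·0.18 + 14·0.25 + 4·0.16
 = 8.93 + 9.9 + 3.78 + 3.5 + 0.64
 = 26.75
Net = 26.75 - 3 = 23.75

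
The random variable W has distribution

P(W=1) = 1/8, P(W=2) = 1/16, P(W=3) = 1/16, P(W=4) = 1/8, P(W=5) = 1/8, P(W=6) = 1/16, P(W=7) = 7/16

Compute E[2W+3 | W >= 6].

P(W >= 6) = 1/16 + 7/16 = 1/2.
E[2W+3 | W >= 6] = [15·1/16 + 17·7/16] / (1/2)
 = 67/8 / (1/2)
 = 67/4

16.75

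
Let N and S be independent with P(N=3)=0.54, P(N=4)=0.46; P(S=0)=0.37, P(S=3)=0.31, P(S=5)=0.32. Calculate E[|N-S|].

E[|N-S|] = Σ_n Σ_s |n-s| · P(N=n)P(S=s)
 = 3·0.1998 + 0·0.1674 + 2·0.1728 + 4·0.1702 + 1·0.1426 + 1·0.1472
 = 0.5994 + 0 + 0.3456 + 0.6808 + 0.1426 + 0.1472
 = 1.9156

1.9156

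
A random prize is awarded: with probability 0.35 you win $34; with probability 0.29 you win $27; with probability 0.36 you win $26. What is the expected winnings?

E[payout] = 34·0.35 + 27·0.29 + 26·0.36
 = 11.9 + 7.83 + 9.36
 = 29.09

29.09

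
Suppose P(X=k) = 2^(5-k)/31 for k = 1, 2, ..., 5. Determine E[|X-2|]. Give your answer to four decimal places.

0.8710

E[|X-2|] = Σ |x-2|·P(X=x)
 = 1·16/31 + 0·8/31 + 1·4/31 + 2·2/31 + 3·1/31
 = 16/31 + 0 + 4/31 + 4/31 + 3/31
 = 27/31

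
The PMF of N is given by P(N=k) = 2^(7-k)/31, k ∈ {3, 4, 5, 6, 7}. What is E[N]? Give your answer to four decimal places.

E[N] = Σ n·P(N=n)
 = 3·16/31 + 4·8/31 + 5·4/31 + 6·2/31 + 7·1/31
 = 48/31 + 32/31 + 20/31 + 12/31 + 7/31
 = 119/31

3.8387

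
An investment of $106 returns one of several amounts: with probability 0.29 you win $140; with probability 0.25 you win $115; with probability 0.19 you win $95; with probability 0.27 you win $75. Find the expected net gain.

1.65

E[payout] = 140·0.29 + 115·0.25 + 95·0.19 + 75·0.27
 = 40.6 + 28.75 + 18.05 + 20.25
 = 107.65
Net = 107.65 - 106 = 1.65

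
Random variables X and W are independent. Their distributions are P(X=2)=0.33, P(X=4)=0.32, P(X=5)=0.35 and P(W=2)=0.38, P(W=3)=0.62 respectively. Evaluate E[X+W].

6.31

E[X+W] = Σ_x Σ_w (x+w) · P(X=x)P(W=w)
 = 4·0.1254 + 5·0.2046 + 6·0.1216 + 7·0.1984 + 7·0.133 + 8·0.217
 = 0.5016 + 1.023 + 0.7296 + 1.3888 + 0.931 + 1.736
 = 6.31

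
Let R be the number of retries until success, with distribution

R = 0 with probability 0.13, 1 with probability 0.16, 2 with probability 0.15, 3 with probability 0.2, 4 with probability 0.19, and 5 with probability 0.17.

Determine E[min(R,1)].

0.87

E[min(R,1)] = Σ min(r,1)·P(R=r)
 = 0·0.13 + 1·0.16 + 1·0.15 + 1·0.2 + 1·0.19 + 1·0.17
 = 0 + 0.16 + 0.15 + 0.2 + 0.19 + 0.17
 = 0.87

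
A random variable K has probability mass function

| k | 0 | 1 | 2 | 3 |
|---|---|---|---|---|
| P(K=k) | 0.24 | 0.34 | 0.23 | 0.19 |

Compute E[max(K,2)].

2.19

E[max(K,2)] = Σ max(k,2)·P(K=k)
 = 2·0.24 + 2·0.34 + 2·0.23 + 3·0.19
 = 0.48 + 0.68 + 0.46 + 0.57
 = 2.19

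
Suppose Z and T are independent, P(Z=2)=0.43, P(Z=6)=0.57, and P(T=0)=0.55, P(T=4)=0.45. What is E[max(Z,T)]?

4.667

E[max(Z,T)] = Σ_z Σ_t max(z,t) · P(Z=z)P(T=t)
 = 2·0.2365 + 4·0.1935 + 6·0.3135 + 6·0.2565
 = 0.473 + 0.774 + 1.881 + 1.539
 = 4.667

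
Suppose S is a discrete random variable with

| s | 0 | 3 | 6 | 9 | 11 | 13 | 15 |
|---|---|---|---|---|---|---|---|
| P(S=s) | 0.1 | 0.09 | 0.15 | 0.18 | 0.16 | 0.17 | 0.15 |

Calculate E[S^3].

1258.75

E[S^3] = Σ s^3·P(S=s)
 = 0·0.1 + 27·0.09 + 216·0.15 + 729·0.18 + 1331·0.16 + 2197·0.17 + 3375·0.15
 = 0 + 2.43 + 32.4 + 131.22 + 212.96 + 373.49 + 506.25
 = 1258.75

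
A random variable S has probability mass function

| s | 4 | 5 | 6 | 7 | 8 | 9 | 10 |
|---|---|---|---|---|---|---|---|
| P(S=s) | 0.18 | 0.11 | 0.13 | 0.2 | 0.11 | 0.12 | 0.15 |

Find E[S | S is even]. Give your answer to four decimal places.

6.8070

P(S is even) = 0.18 + 0.13 + 0.11 + 0.15 = 0.57.
E[S | S is even] = [4·0.18 + 6·0.13 + 8·0.11 + 10·0.15] / 0.57
 = 3.88 / 0.57
 = 388/57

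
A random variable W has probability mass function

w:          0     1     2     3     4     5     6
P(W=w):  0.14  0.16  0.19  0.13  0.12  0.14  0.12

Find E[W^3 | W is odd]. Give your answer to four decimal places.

49.2326

P(W is odd) = 0.16 + 0.13 + 0.14 = 0.43.
E[W^3 | W is odd] = [1·0.16 + 27·0.13 + 125·0.14] / 0.43
 = 21.17 / 0.43
 = 2117/43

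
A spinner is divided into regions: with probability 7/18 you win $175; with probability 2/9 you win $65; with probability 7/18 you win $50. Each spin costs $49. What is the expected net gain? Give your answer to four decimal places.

52.9444

E[payout] = 175·7/18 + 65·2/9 + 50·7/18
 = 1225/18 + 130/9 + 175/9
 = 1835/18
Net = 1835/18 - 49 = 953/18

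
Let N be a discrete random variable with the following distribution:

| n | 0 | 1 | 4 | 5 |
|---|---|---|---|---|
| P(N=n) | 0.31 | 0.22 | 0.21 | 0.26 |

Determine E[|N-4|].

2.16

E[|N-4|] = Σ |n-4|·P(N=n)
 = 4·0.31 + 3·0.22 + 0·0.21 + 1·0.26
 = 1.24 + 0.66 + 0 + 0.26
 = 2.16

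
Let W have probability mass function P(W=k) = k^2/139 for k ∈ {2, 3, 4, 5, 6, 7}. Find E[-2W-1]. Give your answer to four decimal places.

E[-2W-1] = Σ (-2w-1)·P(W=w)
 = (-5)·4/139 + (-7)·9/139 + (-9)·16/139 + (-11)·25/139 + (-13)·36/139 + (-15)·49/139
 = (-20/139) + (-63/139) + (-144/139) + (-275/139) + (-468/139) + (-735/139)
 = -1705/139

-12.2662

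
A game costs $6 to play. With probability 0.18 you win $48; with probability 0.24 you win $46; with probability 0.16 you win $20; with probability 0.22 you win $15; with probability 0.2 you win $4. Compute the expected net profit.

20.98

E[payout] = 48·0.18 + 46·0.24 + 20·0.16 + 15·0.22 + 4·0.2
 = 8.64 + 11.04 + 3.2 + 3.3 + 0.8
 = 26.98
Net = 26.98 - 6 = 20.98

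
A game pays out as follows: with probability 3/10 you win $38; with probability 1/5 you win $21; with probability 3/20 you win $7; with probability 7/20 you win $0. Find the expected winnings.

E[payout] = 38·3/10 + 21·1/5 + 7·3/20 + 0·7/20
 = 57/5 + 21/5 + 21/20 + 0
 = 333/20

16.65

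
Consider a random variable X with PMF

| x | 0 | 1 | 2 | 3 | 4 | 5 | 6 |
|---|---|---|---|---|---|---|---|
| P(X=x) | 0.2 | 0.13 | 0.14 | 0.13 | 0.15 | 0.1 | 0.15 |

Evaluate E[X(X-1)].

E[X(X-1)] = Σ x(x-1)·P(X=x)
 = 0·0.2 + 0·0.13 + 2·0.14 + 6·0.13 + 12·0.15 + 20·0.1 + 30·0.15
 = 0 + 0 + 0.28 + 0.78 + 1.8 + 2 + 4.5
 = 9.36

9.36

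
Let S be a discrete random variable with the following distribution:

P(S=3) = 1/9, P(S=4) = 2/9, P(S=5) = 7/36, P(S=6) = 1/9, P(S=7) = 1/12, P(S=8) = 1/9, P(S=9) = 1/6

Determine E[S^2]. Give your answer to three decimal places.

E[S^2] = Σ s^2·P(S=s)
 = 9·1/9 + 16·2/9 + 25·7/36 + 36·1/9 + 49·1/12 + 64·1/9 + 81·1/6
 = 1 + 32/9 + 175/36 + 4 + 49/12 + 64/9 + 27/2
 = 343/9

38.111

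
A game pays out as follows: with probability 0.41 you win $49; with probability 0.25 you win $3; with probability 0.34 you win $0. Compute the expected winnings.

20.84

E[payout] = 49·0.41 + 3·0.25 + 0·0.34
 = 20.09 + 0.75 + 0
 = 20.84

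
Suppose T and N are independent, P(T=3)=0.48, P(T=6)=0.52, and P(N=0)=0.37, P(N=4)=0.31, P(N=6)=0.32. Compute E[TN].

E[TN] = Σ_t Σ_n tn · P(T=t)P(N=n)
 = 0·0.1776 + 12·0.1488 + 18·0.1536 + 0·0.1924 + 24·0.1612 + 36·0.1664
 = 0 + 1.7856 + 2.7648 + 0 + 3.8688 + 5.9904
 = 14.4096

14.4096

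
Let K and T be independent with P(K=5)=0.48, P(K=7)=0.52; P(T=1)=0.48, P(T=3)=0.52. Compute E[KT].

E[KT] = Σ_k Σ_t kt · P(K=k)P(T=t)
 = 5·0.2304 + 15·0.2496 + 7·0.2496 + 21·0.2704
 = 1.152 + 3.744 + 1.7472 + 5.6784
 = 12.3216

12.3216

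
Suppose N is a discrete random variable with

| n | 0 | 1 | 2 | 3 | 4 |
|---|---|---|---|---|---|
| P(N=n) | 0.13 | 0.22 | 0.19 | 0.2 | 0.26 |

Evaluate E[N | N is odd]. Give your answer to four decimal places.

1.9524

P(N is odd) = 0.22 + 0.2 = 0.42.
E[N | N is odd] = [1·0.22 + 3·0.2] / 0.42
 = 0.82 / 0.42
 = 41/21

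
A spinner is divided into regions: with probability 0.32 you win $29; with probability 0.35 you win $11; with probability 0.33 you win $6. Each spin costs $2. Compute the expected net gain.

E[payout] = 29·0.32 + 11·0.35 + 6·0.33
 = 9.28 + 3.85 + 1.98
 = 15.11
Net = 15.11 - 2 = 13.11

13.11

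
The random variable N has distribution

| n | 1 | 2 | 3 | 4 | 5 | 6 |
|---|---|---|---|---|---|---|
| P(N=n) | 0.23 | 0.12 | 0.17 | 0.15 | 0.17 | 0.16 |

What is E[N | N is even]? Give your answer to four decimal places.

P(N is even) = 0.12 + 0.15 + 0.16 = 0.43.
E[N | N is even] = [2·0.12 + 4·0.15 + 6·0.16] / 0.43
 = 1.8 / 0.43
 = 180/43

4.1860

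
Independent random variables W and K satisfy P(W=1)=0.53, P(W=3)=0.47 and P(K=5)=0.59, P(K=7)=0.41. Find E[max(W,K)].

E[max(W,K)] = Σ_w Σ_k max(w,k) · P(W=w)P(K=k)
 = 5·0.3127 + 7·0.2173 + 5·0.2773 + 7·0.1927
 = 1.5635 + 1.5211 + 1.3865 + 1.3489
 = 5.82

5.82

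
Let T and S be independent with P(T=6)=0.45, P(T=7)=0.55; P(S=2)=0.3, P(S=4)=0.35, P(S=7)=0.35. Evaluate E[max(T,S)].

E[max(T,S)] = Σ_t Σ_s max(t,s) · P(T=t)P(S=s)
 = 6·0.135 + 6·0.1575 + 7·0.1575 + 7·0.165 + 7·0.1925 + 7·0.1925
 = 0.81 + 0.945 + 1.1025 + 1.155 + 1.3475 + 1.3475
 = 6.7075

6.7075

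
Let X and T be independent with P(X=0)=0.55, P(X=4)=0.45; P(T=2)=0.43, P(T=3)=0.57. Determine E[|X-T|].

2.057

E[|X-T|] = Σ_x Σ_t |x-t| · P(X=x)P(T=t)
 = 2·0.2365 + 3·0.3135 + 2·0.1935 + 1·0.2565
 = 0.473 + 0.9405 + 0.387 + 0.2565
 = 2.057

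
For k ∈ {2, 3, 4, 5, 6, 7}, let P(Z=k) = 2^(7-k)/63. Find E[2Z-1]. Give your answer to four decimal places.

E[2Z-1] = Σ (2z-1)·P(Z=z)
 = 3·32/63 + 5·16/63 + 7·8/63 + 9·4/63 + 11·2/63 + 13·1/63
 = 32/21 + 80/63 + 8/9 + 4/7 + 22/63 + 13/63
 = 101/21

4.8095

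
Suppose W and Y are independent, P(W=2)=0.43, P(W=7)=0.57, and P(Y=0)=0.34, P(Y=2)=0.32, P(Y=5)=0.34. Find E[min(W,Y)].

1.9014

E[min(W,Y)] = Σ_w Σ_y min(w,y) · P(W=w)P(Y=y)
 = 0·0.1462 + 2·0.1376 + 2·0.1462 + 0·0.1938 + 2·0.1824 + 5·0.1938
 = 0 + 0.2752 + 0.2924 + 0 + 0.3648 + 0.969
 = 1.9014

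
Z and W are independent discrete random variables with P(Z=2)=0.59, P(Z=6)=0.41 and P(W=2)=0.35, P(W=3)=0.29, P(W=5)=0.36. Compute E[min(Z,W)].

E[min(Z,W)] = Σ_z Σ_w min(z,w) · P(Z=z)P(W=w)
 = 2·0.2065 + 2·0.1711 + 2·0.2124 + 2·0.1435 + 3·0.1189 + 5·0.1476
 = 0.413 + 0.3422 + 0.4248 + 0.287 + 0.3567 + 0.738
 = 2.5617

2.5617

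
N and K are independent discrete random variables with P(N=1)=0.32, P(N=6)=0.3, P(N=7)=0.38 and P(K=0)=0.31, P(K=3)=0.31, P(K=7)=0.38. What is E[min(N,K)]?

E[min(N,K)] = Σ_n Σ_k min(n,k) · P(N=n)P(K=k)
 = 0·0.0992 + 1·0.0992 + 1·0.1216 + 0·0.093 + 3·0.093 + 6·0.114 + 0·0.1178 + 3·0.1178 + 7·0.1444
 = 0 + 0.0992 + 0.1216 + 0 + 0.279 + 0.684 + 0 + 0.3534 + 1.0108
 = 2.548

2.548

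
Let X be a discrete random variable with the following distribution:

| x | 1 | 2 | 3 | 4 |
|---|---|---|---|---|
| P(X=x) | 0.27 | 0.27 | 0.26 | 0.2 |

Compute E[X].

E[X] = Σ x·P(X=x)
 = 1·0.27 + 2·0.27 + 3·0.26 + 4·0.2
 = 0.27 + 0.54 + 0.78 + 0.8
 = 2.39

2.39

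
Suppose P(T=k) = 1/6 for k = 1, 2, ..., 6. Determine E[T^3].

73.5

E[T^3] = Σ t^3·P(T=t)
 = 1·1/6 + 8·1/6 + 27·1/6 + 64·1/6 + 125·1/6 + 216·1/6
 = 1/6 + 4/3 + 9/2 + 32/3 + 125/6 + 36
 = 147/2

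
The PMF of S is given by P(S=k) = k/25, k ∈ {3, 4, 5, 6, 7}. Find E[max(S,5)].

5.8

E[max(S,5)] = Σ max(s,5)·P(S=s)
 = 5·3/25 + 5·4/25 + 5·1/5 + 6·6/25 + 7·7/25
 = 3/5 + 4/5 + 1 + 36/25 + 49/25
 = 29/5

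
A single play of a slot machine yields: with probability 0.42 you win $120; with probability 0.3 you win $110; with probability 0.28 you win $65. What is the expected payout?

101.6

E[payout] = 120·0.42 + 110·0.3 + 65·0.28
 = 50.4 + 33 + 18.2
 = 101.6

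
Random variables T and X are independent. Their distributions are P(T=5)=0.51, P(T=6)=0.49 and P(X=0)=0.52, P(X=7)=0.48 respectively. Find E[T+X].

E[T+X] = Σ_t Σ_x (t+x) · P(T=t)P(X=x)
 = 5·0.2652 + 12·0.2448 + 6·0.2548 + 13·0.2352
 = 1.326 + 2.9376 + 1.5288 + 3.0576
 = 8.85

8.85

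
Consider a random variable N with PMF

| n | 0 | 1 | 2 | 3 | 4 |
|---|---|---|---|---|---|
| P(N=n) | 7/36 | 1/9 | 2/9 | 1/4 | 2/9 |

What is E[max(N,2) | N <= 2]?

2

P(N <= 2) = 7/36 + 1/9 + 2/9 = 19/36.
E[max(N,2) | N <= 2] = [2·7/36 + 2·1/9 + 2·2/9] / (19/36)
 = 19/18 / (19/36)
 = 2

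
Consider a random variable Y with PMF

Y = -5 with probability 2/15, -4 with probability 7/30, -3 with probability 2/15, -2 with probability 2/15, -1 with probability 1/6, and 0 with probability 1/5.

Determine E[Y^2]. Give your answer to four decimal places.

E[Y^2] = Σ y^2·P(Y=y)
 = 25·2/15 + 16·7/30 + 9·2/15 + 4·2/15 + 1·1/6 + 0·1/5
 = 10/3 + 56/15 + 6/5 + 8/15 + 1/6 + 0
 = 269/30

8.9667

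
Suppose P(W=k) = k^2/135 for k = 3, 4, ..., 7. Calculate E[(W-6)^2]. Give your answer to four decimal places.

E[(W-6)^2] = Σ (w-6)^2·P(W=w)
 = 9·1/15 + 4·16/135 + 1·5/27 + 0·4/15 + 1·49/135
 = 3/5 + 64/135 + 5/27 + 0 + 49/135
 = 73/45

1.6222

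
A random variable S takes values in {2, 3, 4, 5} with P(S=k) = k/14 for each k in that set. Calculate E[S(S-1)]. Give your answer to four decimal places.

E[S(S-1)] = Σ s(s-1)·P(S=s)
 = 2·1/7 + 6·3/14 + 12·2/7 + 20·5/14
 = 2/7 + 9/7 + 24/7 + 50/7
 = 85/7

12.1429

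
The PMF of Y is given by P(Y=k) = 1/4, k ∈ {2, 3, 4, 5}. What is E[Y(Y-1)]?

10

E[Y(Y-1)] = Σ y(y-1)·P(Y=y)
 = 2·1/4 + 6·1/4 + 12·1/4 + 20·1/4
 = 1/2 + 3/2 + 3 + 5
 = 10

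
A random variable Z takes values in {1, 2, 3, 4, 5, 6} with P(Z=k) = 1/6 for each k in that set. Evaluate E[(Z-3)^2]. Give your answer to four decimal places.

E[(Z-3)^2] = Σ (z-3)^2·P(Z=z)
 = 4·1/6 + 1·1/6 + 0·1/6 + 1·1/6 + 4·1/6 + 9·1/6
 = 2/3 + 1/6 + 0 + 1/6 + 2/3 + 3/2
 = 19/6

3.1667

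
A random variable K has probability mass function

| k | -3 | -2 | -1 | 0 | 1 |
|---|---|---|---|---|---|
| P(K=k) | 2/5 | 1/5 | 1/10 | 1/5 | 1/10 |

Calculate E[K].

-1.6

E[K] = Σ k·P(K=k)
 = (-3)·2/5 + (-2)·1/5 + (-1)·1/10 + 0·1/5 + 1·1/10
 = (-6/5) + (-2/5) + (-1/10) + 0 + 1/10
 = -8/5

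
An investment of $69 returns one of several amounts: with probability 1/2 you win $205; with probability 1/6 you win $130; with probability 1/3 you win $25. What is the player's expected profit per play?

63.5

E[payout] = 205·1/2 + 130·1/6 + 25·1/3
 = 205/2 + 65/3 + 25/3
 = 265/2
Net = 265/2 - 69 = 127/2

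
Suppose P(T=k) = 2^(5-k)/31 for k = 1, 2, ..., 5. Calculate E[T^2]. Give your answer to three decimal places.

E[T^2] = Σ t^2·P(T=t)
 = 1·16/31 + 4·8/31 + 9·4/31 + 16·2/31 + 25·1/31
 = 16/31 + 32/31 + 36/31 + 32/31 + 25/31
 = 141/31

4.548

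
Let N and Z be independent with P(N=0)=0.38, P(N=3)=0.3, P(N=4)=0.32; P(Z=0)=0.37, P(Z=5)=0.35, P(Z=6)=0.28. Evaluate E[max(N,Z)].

E[max(N,Z)] = Σ_n Σ_z max(n,z) · P(N=n)P(Z=z)
 = 0·0.1406 + 5·0.133 + 6·0.1064 + 3·0.111 + 5·0.105 + 6·0.084 + 4·0.1184 + 5·0.112 + 6·0.0896
 = 0 + 0.665 + 0.6384 + 0.333 + 0.525 + 0.504 + 0.4736 + 0.56 + 0.5376
 = 4.2366

4.2366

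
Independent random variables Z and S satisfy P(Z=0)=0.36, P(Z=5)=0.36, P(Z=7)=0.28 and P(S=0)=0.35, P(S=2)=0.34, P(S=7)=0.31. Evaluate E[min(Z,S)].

E[min(Z,S)] = Σ_z Σ_s min(z,s) · P(Z=z)P(S=s)
 = 0·0.126 + 0·0.1224 + 0·0.1116 + 0·0.126 + 2·0.1224 + 5·0.1116 + 0·0.098 + 2·0.0952 + 7·0.0868
 = 0 + 0 + 0 + 0 + 0.2448 + 0.558 + 0 + 0.1904 + 0.6076
 = 1.6008

1.6008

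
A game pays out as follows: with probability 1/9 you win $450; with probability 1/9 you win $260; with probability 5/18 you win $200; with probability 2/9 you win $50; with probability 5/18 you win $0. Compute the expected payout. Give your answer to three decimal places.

E[payout] = 450·1/9 + 260·1/9 + 200·5/18 + 50·2/9 + 0·5/18
 = 50 + 260/9 + 500/9 + 100/9 + 0
 = 1310/9

145.556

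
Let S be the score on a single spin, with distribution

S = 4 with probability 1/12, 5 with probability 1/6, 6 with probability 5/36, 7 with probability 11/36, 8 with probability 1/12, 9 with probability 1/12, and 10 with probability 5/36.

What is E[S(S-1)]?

E[S(S-1)] = Σ s(s-1)·P(S=s)
 = 12·1/12 + 20·1/6 + 30·5/36 + 42·11/36 + 56·1/12 + 72·1/12 + 90·5/36
 = 1 + 10/3 + 25/6 + 77/6 + 14/3 + 6 + 25/2
 = 89/2

44.5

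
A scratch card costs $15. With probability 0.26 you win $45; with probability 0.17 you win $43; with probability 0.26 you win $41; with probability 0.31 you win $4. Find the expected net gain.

E[payout] = 45·0.26 + 43·0.17 + 41·0.26 + 4·0.31
 = 11.7 + 7.31 + 10.66 + 1.24
 = 30.91
Net = 30.91 - 15 = 15.91

15.91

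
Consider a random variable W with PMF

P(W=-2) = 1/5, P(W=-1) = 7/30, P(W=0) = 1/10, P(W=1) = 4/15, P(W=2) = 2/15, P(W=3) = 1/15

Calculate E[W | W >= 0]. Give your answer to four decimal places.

P(W >= 0) = 1/10 + 4/15 + 2/15 + 1/15 = 17/30.
E[W | W >= 0] = [0·1/10 + 1·4/15 + 2·2/15 + 3·1/15] / (17/30)
 = 11/15 / (17/30)
 = 22/17

1.2941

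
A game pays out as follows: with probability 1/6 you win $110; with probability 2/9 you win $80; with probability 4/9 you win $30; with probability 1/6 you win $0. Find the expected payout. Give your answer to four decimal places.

49.4444

E[payout] = 110·1/6 + 80·2/9 + 30·4/9 + 0·1/6
 = 55/3 + 160/9 + 40/3 + 0
 = 445/9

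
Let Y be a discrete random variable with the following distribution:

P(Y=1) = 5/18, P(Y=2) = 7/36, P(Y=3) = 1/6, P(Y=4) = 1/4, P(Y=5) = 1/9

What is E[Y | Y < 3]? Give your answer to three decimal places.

1.412

P(Y < 3) = 5/18 + 7/36 = 17/36.
E[Y | Y < 3] = [1·5/18 + 2·7/36] / (17/36)
 = 2/3 / (17/36)
 = 24/17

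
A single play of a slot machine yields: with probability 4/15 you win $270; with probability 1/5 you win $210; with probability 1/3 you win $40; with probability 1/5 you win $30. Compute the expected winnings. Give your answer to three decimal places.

E[payout] = 270·4/15 + 210·1/5 + 40·1/3 + 30·1/5
 = 72 + 42 + 40/3 + 6
 = 400/3

133.333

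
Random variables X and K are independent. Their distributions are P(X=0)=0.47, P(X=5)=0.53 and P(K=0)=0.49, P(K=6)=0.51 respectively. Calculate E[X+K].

E[X+K] = Σ_x Σ_k (x+k) · P(X=x)P(K=k)
 = 0·0.2303 + 6·0.2397 + 5·0.2597 + 11·0.2703
 = 0 + 1.4382 + 1.2985 + 2.9733
 = 5.71

5.71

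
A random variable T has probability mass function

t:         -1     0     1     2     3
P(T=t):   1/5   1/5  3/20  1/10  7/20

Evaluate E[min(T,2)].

E[min(T,2)] = Σ min(t,2)·P(T=t)
 = (-1)·1/5 + 0·1/5 + 1·3/20 + 2·1/10 + 2·7/20
 = (-1/5) + 0 + 3/20 + 1/5 + 7/10
 = 17/20

0.85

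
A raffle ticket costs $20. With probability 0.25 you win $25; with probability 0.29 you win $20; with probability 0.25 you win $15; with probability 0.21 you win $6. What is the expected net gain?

E[payout] = 25·0.25 + 20·0.29 + 15·0.25 + 6·0.21
 = 6.25 + 5.8 + 3.75 + 1.26
 = 17.06
Net = 17.06 - 20 = -2.94

-2.94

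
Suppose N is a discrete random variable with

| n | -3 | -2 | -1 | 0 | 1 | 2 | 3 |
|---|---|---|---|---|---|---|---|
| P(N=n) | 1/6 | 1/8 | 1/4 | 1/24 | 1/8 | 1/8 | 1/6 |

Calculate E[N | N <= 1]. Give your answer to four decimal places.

P(N <= 1) = 1/6 + 1/8 + 1/4 + 1/24 + 1/8 = 17/24.
E[N | N <= 1] = [(-3)·1/6 + (-2)·1/8 + (-1)·1/4 + 0·1/24 + 1·1/8] / (17/24)
 = -7/8 / (17/24)
 = -21/17

-1.2353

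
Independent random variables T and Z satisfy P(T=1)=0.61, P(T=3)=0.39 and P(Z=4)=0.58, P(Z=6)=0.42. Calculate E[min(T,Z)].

1.78

E[min(T,Z)] = Σ_t Σ_z min(t,z) · P(T=t)P(Z=z)
 = 1·0.3538 + 1·0.2562 + 3·0.2262 + 3·0.1638
 = 0.3538 + 0.2562 + 0.6786 + 0.4914
 = 1.78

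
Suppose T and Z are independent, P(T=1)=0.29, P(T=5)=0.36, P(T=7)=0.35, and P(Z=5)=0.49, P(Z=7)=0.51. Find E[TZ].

27.3308

E[TZ] = Σ_t Σ_z tz · P(T=t)P(Z=z)
 = 5·0.1421 + 7·0.1479 + 25·0.1764 + 35·0.1836 + 35·0.1715 + 49·0.1785
 = 0.7105 + 1.0353 + 4.41 + 6.426 + 6.0025 + 8.7465
 = 27.3308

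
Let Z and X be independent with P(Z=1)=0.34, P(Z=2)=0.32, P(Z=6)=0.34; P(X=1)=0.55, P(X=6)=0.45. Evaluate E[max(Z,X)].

E[max(Z,X)] = Σ_z Σ_x max(z,x) · P(Z=z)P(X=x)
 = 1·0.187 + 6·0.153 + 2·0.176 + 6·0.144 + 6·0.187 + 6·0.153
 = 0.187 + 0.918 + 0.352 + 0.864 + 1.122 + 0.918
 = 4.361

4.361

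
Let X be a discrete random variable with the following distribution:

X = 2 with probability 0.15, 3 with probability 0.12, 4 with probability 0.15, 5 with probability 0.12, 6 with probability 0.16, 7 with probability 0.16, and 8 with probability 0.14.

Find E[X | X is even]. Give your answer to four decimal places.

4.9667

P(X is even) = 0.15 + 0.15 + 0.16 + 0.14 = 0.6.
E[X | X is even] = [2·0.15 + 4·0.15 + 6·0.16 + 8·0.14] / 0.6
 = 2.98 / 0.6
 = 149/30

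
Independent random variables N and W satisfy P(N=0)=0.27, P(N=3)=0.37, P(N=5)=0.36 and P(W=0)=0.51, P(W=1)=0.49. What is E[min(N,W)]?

0.3577

E[min(N,W)] = Σ_n Σ_w min(n,w) · P(N=n)P(W=w)
 = 0·0.1377 + 0·0.1323 + 0·0.1887 + 1·0.1813 + 0·0.1836 + 1·0.1764
 = 0 + 0 + 0 + 0.1813 + 0 + 0.1764
 = 0.3577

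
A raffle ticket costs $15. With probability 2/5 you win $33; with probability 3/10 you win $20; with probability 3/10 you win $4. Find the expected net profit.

5.4

E[payout] = 33·2/5 + 20·3/10 + 4·3/10
 = 66/5 + 6 + 6/5
 = 102/5
Net = 102/5 - 15 = 27/5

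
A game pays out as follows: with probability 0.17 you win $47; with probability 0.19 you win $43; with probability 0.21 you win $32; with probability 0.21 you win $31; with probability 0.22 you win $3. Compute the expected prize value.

E[payout] = 47·0.17 + 43·0.19 + 32·0.21 + 31·0.21 + 3·0.22
 = 7.99 + 8.17 + 6.72 + 6.51 + 0.66
 = 30.05

30.05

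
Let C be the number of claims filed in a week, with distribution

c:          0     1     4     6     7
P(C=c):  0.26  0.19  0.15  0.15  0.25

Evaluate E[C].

3.44

E[C] = Σ c·P(C=c)
 = 0·0.26 + 1·0.19 + 4·0.15 + 6·0.15 + 7·0.25
 = 0 + 0.19 + 0.6 + 0.9 + 1.75
 = 3.44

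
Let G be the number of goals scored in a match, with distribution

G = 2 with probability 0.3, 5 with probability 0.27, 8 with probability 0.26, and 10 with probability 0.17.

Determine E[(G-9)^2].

E[(G-9)^2] = Σ (g-9)^2·P(G=g)
 = 49·0.3 + 16·0.27 + 1·0.26 + 1·0.17
 = 14.7 + 4.32 + 0.26 + 0.17
 = 19.45

19.45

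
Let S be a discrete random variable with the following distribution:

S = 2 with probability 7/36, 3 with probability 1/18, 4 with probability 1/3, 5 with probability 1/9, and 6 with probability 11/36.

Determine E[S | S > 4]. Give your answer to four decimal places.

5.7333

P(S > 4) = 1/9 + 11/36 = 5/12.
E[S | S > 4] = [5·1/9 + 6·11/36] / (5/12)
 = 43/18 / (5/12)
 = 86/15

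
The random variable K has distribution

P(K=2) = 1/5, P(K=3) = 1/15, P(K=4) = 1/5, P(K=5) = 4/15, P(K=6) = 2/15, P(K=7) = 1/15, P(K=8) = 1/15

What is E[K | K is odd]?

5

P(K is odd) = 1/15 + 4/15 + 1/15 = 2/5.
E[K | K is odd] = [3·1/15 + 5·4/15 + 7·1/15] / (2/5)
 = 2 / (2/5)
 = 5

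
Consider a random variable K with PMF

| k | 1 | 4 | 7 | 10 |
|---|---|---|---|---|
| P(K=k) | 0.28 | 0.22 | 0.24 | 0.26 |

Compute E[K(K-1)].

E[K(K-1)] = Σ k(k-1)·P(K=k)
 = 0·0.28 + 12·0.22 + 42·0.24 + 90·0.26
 = 0 + 2.64 + 10.08 + 23.4
 = 36.12

36.12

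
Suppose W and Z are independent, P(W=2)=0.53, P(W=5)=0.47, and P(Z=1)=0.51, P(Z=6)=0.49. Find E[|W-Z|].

E[|W-Z|] = Σ_w Σ_z |w-z| · P(W=w)P(Z=z)
 = 1·0.2703 + 4·0.2597 + 4·0.2397 + 1·0.2303
 = 0.2703 + 1.0388 + 0.9588 + 0.2303
 = 2.4982

2.4982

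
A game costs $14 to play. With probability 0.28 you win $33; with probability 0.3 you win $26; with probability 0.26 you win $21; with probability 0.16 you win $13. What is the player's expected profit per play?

E[payout] = 33·0.28 + 26·0.3 + 21·0.26 + 13·0.16
 = 9.24 + 7.8 + 5.46 + 2.08
 = 24.58
Net = 24.58 - 14 = 10.58

10.58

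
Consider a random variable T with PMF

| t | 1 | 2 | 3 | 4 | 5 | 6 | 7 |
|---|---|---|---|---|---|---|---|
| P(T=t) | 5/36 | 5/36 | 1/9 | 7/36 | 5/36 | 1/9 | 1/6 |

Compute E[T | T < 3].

P(T < 3) = 5/36 + 5/36 = 5/18.
E[T | T < 3] = [1·5/36 + 2·5/36] / (5/18)
 = 5/12 / (5/18)
 = 3/2

1.5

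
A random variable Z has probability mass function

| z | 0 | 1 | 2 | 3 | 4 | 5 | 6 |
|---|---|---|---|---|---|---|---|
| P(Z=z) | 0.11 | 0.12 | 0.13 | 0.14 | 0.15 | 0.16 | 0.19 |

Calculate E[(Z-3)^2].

E[(Z-3)^2] = Σ (z-3)^2·P(Z=z)
 = 9·0.11 + 4·0.12 + 1·0.13 + 0·0.14 + 1·0.15 + 4·0.16 + 9·0.19
 = 0.99 + 0.48 + 0.13 + 0 + 0.15 + 0.64 + 1.71
 = 4.1

4.1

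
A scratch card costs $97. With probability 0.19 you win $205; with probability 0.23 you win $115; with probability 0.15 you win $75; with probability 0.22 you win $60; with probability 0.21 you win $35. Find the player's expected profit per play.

E[payout] = 205·0.19 + 115·0.23 + 75·0.15 + 60·0.22 + 35·0.21
 = 38.95 + 26.45 + 11.25 + 13.2 + 7.35
 = 97.2
Net = 97.2 - 97 = 0.2

0.2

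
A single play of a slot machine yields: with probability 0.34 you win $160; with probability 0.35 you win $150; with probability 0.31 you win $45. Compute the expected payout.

120.85

E[payout] = 160·0.34 + 150·0.35 + 45·0.31
 = 54.4 + 52.5 + 13.95
 = 120.85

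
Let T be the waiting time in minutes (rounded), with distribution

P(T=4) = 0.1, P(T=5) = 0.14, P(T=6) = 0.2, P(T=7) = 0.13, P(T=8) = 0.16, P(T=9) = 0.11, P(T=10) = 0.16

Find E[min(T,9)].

6.92

E[min(T,9)] = Σ min(t,9)·P(T=t)
 = 4·0.1 + 5·0.14 + 6·0.2 + 7·0.13 + 8·0.16 + 9·0.11 + 9·0.16
 = 0.4 + 0.7 + 1.2 + 0.91 + 1.28 + 0.99 + 1.44
 = 6.92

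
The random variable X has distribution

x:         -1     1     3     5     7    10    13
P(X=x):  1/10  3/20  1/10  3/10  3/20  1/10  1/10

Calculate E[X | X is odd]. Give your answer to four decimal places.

4.6667

P(X is odd) = 1/10 + 3/20 + 1/10 + 3/10 + 3/20 + 1/10 = 9/10.
E[X | X is odd] = [(-1)·1/10 + 1·3/20 + 3·1/10 + 5·3/10 + 7·3/20 + 13·1/10] / (9/10)
 = 21/5 / (9/10)
 = 14/3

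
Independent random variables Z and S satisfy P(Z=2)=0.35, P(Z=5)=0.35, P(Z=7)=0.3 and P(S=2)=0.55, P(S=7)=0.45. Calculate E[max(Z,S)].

E[max(Z,S)] = Σ_z Σ_s max(z,s) · P(Z=z)P(S=s)
 = 2·0.1925 + 7·0.1575 + 5·0.1925 + 7·0.1575 + 7·0.165 + 7·0.135
 = 0.385 + 1.1025 + 0.9625 + 1.1025 + 1.155 + 0.945
 = 5.6525

5.6525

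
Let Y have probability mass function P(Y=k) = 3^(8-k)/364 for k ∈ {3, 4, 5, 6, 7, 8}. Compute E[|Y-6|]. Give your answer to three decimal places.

E[|Y-6|] = Σ |y-6|·P(Y=y)
 = 3·243/364 + 2·81/364 + 1·27/364 + 0·9/364 + 1·3/364 + 2·1/364
 = 729/364 + 81/182 + 27/364 + 0 + 3/364 + 1/182
 = 71/28

2.536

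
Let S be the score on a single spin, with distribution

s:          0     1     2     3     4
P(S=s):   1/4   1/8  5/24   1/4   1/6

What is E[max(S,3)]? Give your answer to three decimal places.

3.167

E[max(S,3)] = Σ max(s,3)·P(S=s)
 = 3·1/4 + 3·1/8 + 3·5/24 + 3·1/4 + 4·1/6
 = 3/4 + 3/8 + 5/8 + 3/4 + 2/3
 = 19/6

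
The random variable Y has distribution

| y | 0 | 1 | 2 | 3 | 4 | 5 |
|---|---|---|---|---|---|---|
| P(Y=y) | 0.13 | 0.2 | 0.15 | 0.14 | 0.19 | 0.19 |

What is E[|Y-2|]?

1.55

E[|Y-2|] = Σ |y-2|·P(Y=y)
 = 2·0.13 + 1·0.2 + 0·0.15 + 1·0.14 + 2·0.19 + 3·0.19
 = 0.26 + 0.2 + 0 + 0.14 + 0.38 + 0.57
 = 1.55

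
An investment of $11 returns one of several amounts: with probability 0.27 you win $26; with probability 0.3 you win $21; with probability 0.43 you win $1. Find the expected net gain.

2.75

E[payout] = 26·0.27 + 21·0.3 + 1·0.43
 = 7.02 + 6.3 + 0.43
 = 13.75
Net = 13.75 - 11 = 2.75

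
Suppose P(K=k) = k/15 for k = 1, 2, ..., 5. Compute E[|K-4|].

1

E[|K-4|] = Σ |k-4|·P(K=k)
 = 3·1/15 + 2·2/15 + 1·1/5 + 0·4/15 + 1·1/3
 = 1/5 + 4/15 + 1/5 + 0 + 1/3
 = 1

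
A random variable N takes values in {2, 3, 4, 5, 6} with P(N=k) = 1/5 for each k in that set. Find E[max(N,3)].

E[max(N,3)] = Σ max(n,3)·P(N=n)
 = 3·1/5 + 3·1/5 + 4·1/5 + 5·1/5 + 6·1/5
 = 3/5 + 3/5 + 4/5 + 1 + 6/5
 = 21/5

4.2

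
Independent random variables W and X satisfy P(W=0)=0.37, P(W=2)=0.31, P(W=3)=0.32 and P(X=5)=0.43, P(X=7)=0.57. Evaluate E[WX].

9.7012

E[WX] = Σ_w Σ_x wx · P(W=w)P(X=x)
 = 0·0.1591 + 0·0.2109 + 10·0.1333 + 14·0.1767 + 15·0.1376 + 21·0.1824
 = 0 + 0 + 1.333 + 2.4738 + 2.064 + 3.8304
 = 9.7012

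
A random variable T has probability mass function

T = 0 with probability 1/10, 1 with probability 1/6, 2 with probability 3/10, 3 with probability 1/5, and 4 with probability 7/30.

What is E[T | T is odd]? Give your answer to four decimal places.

2.0909

P(T is odd) = 1/6 + 1/5 = 11/30.
E[T | T is odd] = [1·1/6 + 3·1/5] / (11/30)
 = 23/30 / (11/30)
 = 23/11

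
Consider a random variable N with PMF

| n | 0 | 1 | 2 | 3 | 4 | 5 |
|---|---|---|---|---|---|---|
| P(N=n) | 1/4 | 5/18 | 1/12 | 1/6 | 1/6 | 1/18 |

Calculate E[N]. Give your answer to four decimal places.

E[N] = Σ n·P(N=n)
 = 0·1/4 + 1·5/18 + 2·1/12 + 3·1/6 + 4·1/6 + 5·1/18
 = 0 + 5/18 + 1/6 + 1/2 + 2/3 + 5/18
 = 17/9

1.8889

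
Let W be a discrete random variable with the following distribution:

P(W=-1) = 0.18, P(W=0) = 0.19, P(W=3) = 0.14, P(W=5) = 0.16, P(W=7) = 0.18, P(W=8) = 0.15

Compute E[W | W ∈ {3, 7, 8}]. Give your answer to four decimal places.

P(W ∈ {3, 7, 8}) = 0.14 + 0.18 + 0.15 = 0.47.
E[W | W ∈ {3, 7, 8}] = [3·0.14 + 7·0.18 + 8·0.15] / 0.47
 = 2.88 / 0.47
 = 288/47

6.1277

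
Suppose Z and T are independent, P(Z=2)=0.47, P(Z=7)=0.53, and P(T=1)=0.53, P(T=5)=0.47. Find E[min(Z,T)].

2.2173

E[min(Z,T)] = Σ_z Σ_t min(z,t) · P(Z=z)P(T=t)
 = 1·0.2491 + 2·0.2209 + 1·0.2809 + 5·0.2491
 = 0.2491 + 0.4418 + 0.2809 + 1.2455
 = 2.2173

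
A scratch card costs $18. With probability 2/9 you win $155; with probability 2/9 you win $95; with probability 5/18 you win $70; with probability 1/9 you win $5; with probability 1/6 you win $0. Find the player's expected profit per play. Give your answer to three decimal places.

57.556

E[payout] = 155·2/9 + 95·2/9 + 70·5/18 + 5·1/9 + 0·1/6
 = 310/9 + 190/9 + 175/9 + 5/9 + 0
 = 680/9
Net = 680/9 - 18 = 518/9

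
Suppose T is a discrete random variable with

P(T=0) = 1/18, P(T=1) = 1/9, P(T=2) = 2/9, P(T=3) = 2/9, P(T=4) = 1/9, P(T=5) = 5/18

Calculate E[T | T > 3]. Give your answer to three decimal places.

4.714

P(T > 3) = 1/9 + 5/18 = 7/18.
E[T | T > 3] = [4·1/9 + 5·5/18] / (7/18)
 = 11/6 / (7/18)
 = 33/7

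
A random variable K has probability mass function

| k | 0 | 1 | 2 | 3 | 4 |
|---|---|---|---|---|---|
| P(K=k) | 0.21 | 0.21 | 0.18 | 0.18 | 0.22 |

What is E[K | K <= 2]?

P(K <= 2) = 0.21 + 0.21 + 0.18 = 0.6.
E[K | K <= 2] = [0·0.21 + 1·0.21 + 2·0.18] / 0.6
 = 0.57 / 0.6
 = 19/20

0.95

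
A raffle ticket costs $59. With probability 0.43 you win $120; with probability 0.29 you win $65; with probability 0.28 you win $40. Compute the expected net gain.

E[payout] = 120·0.43 + 65·0.29 + 40·0.28
 = 51.6 + 18.85 + 11.2
 = 81.65
Net = 81.65 - 59 = 22.65

22.65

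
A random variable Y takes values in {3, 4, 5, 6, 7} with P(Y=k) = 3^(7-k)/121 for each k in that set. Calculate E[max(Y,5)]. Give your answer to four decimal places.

E[max(Y,5)] = Σ max(y,5)·P(Y=y)
 = 5·81/121 + 5·27/121 + 5·9/121 + 6·3/121 + 7·1/121
 = 405/121 + 135/121 + 45/121 + 18/121 + 7/121
 = 610/121

5.0413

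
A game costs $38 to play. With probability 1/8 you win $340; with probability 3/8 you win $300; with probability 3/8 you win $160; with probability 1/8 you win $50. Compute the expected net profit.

183.25

E[payout] = 340·1/8 + 300·3/8 + 160·3/8 + 50·1/8
 = 85/2 + 225/2 + 60 + 25/4
 = 885/4
Net = 885/4 - 38 = 733/4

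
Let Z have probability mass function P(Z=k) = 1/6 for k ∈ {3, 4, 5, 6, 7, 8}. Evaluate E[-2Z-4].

E[-2Z-4] = Σ (-2z-4)·P(Z=z)
 = (-10)·1/6 + (-12)·1/6 + (-14)·1/6 + (-16)·1/6 + (-18)·1/6 + (-20)·1/6
 = (-5/3) + (-2) + (-7/3) + (-8/3) + (-3) + (-10/3)
 = -15

-15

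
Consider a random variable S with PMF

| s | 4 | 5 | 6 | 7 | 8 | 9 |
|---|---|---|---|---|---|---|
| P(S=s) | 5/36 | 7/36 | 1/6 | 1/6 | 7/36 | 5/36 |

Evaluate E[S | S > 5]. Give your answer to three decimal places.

P(S > 5) = 1/6 + 1/6 + 7/36 + 5/36 = 2/3.
E[S | S > 5] = [6·1/6 + 7·1/6 + 8·7/36 + 9·5/36] / (2/3)
 = 179/36 / (2/3)
 = 179/24

7.458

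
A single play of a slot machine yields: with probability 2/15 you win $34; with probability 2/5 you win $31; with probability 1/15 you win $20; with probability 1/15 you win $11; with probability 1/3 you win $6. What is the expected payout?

E[payout] = 34·2/15 + 31·2/5 + 20·1/15 + 11·1/15 + 6·1/3
 = 68/15 + 62/5 + 4/3 + 11/15 + 2
 = 21

21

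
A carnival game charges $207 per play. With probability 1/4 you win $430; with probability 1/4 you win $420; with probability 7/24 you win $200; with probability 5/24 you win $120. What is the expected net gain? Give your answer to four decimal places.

E[payout] = 430·1/4 + 420·1/4 + 200·7/24 + 120·5/24
 = 215/2 + 105 + 175/3 + 25
 = 1775/6
Net = 1775/6 - 207 = 533/6

88.8333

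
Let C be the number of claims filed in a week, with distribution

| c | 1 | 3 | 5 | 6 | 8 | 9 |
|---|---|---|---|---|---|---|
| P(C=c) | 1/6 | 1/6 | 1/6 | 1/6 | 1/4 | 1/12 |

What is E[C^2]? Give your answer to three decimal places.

34.583

E[C^2] = Σ c^2·P(C=c)
 = 1·1/6 + 9·1/6 + 25·1/6 + 36·1/6 + 64·1/4 + 81·1/12
 = 1/6 + 3/2 + 25/6 + 6 + 16 + 27/4
 = 415/12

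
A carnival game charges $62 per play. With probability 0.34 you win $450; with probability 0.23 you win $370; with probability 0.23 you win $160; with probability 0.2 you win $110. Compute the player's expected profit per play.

E[payout] = 450·0.34 + 370·0.23 + 160·0.23 + 110·0.2
 = 153 + 85.1 + 36.8 + 22
 = 296.9
Net = 296.9 - 62 = 234.9

234.9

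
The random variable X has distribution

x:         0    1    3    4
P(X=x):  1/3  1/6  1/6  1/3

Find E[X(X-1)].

E[X(X-1)] = Σ x(x-1)·P(X=x)
 = 0·1/3 + 0·1/6 + 6·1/6 + 12·1/3
 = 0 + 0 + 1 + 4
 = 5

5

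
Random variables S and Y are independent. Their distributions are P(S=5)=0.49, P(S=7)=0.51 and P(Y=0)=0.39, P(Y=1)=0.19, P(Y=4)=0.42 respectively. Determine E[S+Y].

E[S+Y] = Σ_s Σ_y (s+y) · P(S=s)P(Y=y)
 = 5·0.1911 + 6·0.0931 + 9·0.2058 + 7·0.1989 + 8·0.0969 + 11·0.2142
 = 0.9555 + 0.5586 + 1.8522 + 1.3923 + 0.7752 + 2.3562
 = 7.89

7.89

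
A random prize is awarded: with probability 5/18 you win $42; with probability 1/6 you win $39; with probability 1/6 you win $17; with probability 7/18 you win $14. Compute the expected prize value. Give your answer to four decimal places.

E[payout] = 42·5/18 + 39·1/6 + 17·1/6 + 14·7/18
 = 35/3 + 13/2 + 17/6 + 49/9
 = 238/9

26.4444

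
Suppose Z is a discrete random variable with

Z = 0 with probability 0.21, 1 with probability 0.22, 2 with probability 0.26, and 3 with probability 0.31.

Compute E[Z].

1.67

E[Z] = Σ z·P(Z=z)
 = 0·0.21 + 1·0.22 + 2·0.26 + 3·0.31
 = 0 + 0.22 + 0.52 + 0.93
 = 1.67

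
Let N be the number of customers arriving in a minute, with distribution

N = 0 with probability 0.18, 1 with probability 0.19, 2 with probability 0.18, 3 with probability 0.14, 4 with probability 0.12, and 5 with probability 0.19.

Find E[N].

2.4

E[N] = Σ n·P(N=n)
 = 0·0.18 + 1·0.19 + 2·0.18 + 3·0.14 + 4·0.12 + 5·0.19
 = 0 + 0.19 + 0.36 + 0.42 + 0.48 + 0.95
 = 2.4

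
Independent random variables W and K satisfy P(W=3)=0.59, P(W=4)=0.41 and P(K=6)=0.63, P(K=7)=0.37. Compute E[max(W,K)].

6.37

E[max(W,K)] = Σ_w Σ_k max(w,k) · P(W=w)P(K=k)
 = 6·0.3717 + 7·0.2183 + 6·0.2583 + 7·0.1517
 = 2.2302 + 1.5281 + 1.5498 + 1.0619
 = 6.37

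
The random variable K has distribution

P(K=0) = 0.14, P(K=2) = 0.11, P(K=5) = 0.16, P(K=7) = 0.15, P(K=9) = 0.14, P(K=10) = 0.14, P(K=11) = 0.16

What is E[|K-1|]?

E[|K-1|] = Σ |k-1|·P(K=k)
 = 1·0.14 + 1·0.11 + 4·0.16 + 6·0.15 + 8·0.14 + 9·0.14 + 10·0.16
 = 0.14 + 0.11 + 0.64 + 0.9 + 1.12 + 1.26 + 1.6
 = 5.77

5.77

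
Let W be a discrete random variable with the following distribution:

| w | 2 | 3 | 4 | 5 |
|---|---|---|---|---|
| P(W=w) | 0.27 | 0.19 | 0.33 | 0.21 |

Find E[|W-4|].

0.94

E[|W-4|] = Σ |w-4|·P(W=w)
 = 2·0.27 + 1·0.19 + 0·0.33 + 1·0.21
 = 0.54 + 0.19 + 0 + 0.21
 = 0.94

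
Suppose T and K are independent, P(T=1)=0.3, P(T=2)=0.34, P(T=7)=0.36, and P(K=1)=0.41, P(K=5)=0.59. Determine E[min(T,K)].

2.0502

E[min(T,K)] = Σ_t Σ_k min(t,k) · P(T=t)P(K=k)
 = 1·0.123 + 1·0.177 + 1·0.1394 + 2·0.2006 + 1·0.1476 + 5·0.2124
 = 0.123 + 0.177 + 0.1394 + 0.4012 + 0.1476 + 1.062
 = 2.0502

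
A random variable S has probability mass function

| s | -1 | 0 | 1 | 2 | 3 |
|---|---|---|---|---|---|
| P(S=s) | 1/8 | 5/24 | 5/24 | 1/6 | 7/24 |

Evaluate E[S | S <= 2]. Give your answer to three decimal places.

0.588

P(S <= 2) = 1/8 + 5/24 + 5/24 + 1/6 = 17/24.
E[S | S <= 2] = [(-1)·1/8 + 0·5/24 + 1·5/24 + 2·1/6] / (17/24)
 = 5/12 / (17/24)
 = 10/17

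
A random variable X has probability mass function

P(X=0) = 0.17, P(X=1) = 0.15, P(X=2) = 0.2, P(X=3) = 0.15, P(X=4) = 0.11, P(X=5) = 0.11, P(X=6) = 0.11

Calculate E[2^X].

14.79

E[2^X] = Σ 2^x·P(X=x)
 = 1·0.17 + 2·0.15 + 4·0.2 + 8·0.15 + 16·0.11 + 32·0.11 + 64·0.11
 = 0.17 + 0.3 + 0.8 + 1.2 + 1.76 + 3.52 + 7.04
 = 14.79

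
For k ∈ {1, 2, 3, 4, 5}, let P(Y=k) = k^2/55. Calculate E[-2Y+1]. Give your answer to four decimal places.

-7.1818

E[-2Y+1] = Σ (-2y+1)·P(Y=y)
 = (-1)·1/55 + (-3)·4/55 + (-5)·9/55 + (-7)·16/55 + (-9)·5/11
 = (-1/55) + (-12/55) + (-9/11) + (-112/55) + (-45/11)
 = -79/11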